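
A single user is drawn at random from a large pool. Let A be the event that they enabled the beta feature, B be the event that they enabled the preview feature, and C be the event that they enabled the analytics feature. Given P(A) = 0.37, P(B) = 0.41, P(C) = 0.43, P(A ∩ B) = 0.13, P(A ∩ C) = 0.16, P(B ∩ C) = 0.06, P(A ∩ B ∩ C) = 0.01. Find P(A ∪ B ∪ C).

0.87

P(A ∪ B ∪ C) = 0.37 + 0.41 + 0.43 − 0.13 − 0.16 − 0.06 + 0.01 = 0.87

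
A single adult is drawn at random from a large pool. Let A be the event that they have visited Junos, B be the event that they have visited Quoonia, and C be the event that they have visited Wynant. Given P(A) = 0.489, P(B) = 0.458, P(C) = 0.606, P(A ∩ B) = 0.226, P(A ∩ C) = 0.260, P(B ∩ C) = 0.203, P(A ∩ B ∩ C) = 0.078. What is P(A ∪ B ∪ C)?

0.942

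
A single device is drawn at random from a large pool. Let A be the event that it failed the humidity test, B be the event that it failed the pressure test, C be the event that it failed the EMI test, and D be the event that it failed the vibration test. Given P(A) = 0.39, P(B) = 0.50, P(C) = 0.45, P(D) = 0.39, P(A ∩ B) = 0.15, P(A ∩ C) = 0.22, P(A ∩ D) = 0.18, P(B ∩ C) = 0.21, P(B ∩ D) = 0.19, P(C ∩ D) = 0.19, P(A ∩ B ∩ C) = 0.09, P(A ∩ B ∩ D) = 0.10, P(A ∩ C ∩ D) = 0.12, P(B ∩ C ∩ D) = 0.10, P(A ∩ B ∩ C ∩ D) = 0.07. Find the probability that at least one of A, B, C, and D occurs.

0.93

Apply inclusion-exclusion:
P(A ∪ B ∪ C ∪ D) = 0.39 + 0.50 + 0.45 + 0.39 − 0.15 − 0.22 − 0.18 − 0.21 − 0.19 − 0.19 + 0.09 + 0.10 + 0.12 + 0.10 − 0.07 = 0.93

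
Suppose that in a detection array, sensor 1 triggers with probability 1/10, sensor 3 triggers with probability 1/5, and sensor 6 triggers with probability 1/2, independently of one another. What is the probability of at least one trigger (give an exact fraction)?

P(none) = (1 − 1/10) × (1 − 1/5) × (1 − 1/2) = 9/10 × 4/5 × 1/2 = 9/25
P(at least one) = 1 − 9/25 = 16/25

16/25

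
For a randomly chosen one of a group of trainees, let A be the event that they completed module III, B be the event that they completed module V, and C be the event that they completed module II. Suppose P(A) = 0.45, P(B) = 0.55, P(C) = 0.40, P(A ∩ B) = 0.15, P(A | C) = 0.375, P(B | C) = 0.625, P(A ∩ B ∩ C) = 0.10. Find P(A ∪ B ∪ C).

P(A ∩ C) = P(C)·P(A|C) = 0.40 × 0.375 = 0.15
P(B ∩ C) = P(C)·P(B|C) = 0.40 × 0.625 = 0.25
Inclusion–exclusion gives
P(A ∪ B ∪ C) = 0.45 + 0.55 + 0.40 − 0.15 − 0.15 − 0.25 + 0.10 = 0.95

0.95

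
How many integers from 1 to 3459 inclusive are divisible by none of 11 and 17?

floor(3459/11) + floor(3459/17) − floor(3459/187) = 314 + 203 − 18 = 499
3459 − 499 = 2960

2960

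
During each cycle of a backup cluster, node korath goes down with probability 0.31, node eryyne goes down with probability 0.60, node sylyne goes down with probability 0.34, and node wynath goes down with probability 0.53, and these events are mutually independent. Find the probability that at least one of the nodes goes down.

P(none) = (1 − 0.31) × (1 − 0.60) × (1 − 0.34) × (1 − 0.53) = 0.69 × 0.40 × 0.66 × 0.47 = 0.0856152
P(at least one) = 1 − 0.0856152 = 0.9143848

0.9143848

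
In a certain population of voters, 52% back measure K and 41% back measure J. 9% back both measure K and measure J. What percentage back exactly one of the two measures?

75%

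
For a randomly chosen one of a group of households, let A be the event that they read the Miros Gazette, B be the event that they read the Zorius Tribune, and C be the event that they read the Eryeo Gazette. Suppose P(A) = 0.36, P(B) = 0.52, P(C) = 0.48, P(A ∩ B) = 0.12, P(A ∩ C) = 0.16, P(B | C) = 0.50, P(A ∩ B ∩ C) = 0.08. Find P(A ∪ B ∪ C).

0.92

P(B ∩ C) = P(C)·P(B|C) = 0.48 × 0.50 = 0.24
Inclusion–exclusion gives
P(A ∪ B ∪ C) = 0.36 + 0.52 + 0.48 − 0.12 − 0.16 − 0.24 + 0.08 = 0.92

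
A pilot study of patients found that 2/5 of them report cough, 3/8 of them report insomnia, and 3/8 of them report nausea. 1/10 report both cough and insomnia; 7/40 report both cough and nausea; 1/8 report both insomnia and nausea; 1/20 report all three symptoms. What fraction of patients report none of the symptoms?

1/5

P(at least one) = 2/5 + 3/8 + 3/8 − 1/10 − 7/40 − 1/8 + 1/20 = 4/5
P(none) = 1 − 4/5 = 1/5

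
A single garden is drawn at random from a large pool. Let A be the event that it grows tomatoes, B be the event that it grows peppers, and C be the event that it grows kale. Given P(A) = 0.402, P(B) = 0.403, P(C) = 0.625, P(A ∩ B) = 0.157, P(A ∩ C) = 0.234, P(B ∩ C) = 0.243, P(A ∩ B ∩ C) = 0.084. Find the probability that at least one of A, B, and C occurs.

0.880

P(A ∪ B ∪ C) = 0.402 + 0.403 + 0.625 − 0.157 − 0.234 − 0.243 + 0.084 = 0.880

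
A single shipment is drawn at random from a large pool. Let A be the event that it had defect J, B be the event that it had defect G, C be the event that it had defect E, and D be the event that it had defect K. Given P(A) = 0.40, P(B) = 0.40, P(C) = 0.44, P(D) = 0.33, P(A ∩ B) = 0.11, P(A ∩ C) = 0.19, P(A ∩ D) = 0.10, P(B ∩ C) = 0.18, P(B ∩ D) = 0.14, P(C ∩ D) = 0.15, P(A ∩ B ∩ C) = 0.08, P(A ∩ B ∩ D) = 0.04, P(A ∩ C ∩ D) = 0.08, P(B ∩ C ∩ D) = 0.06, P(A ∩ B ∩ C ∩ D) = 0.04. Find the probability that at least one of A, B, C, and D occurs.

By inclusion–exclusion:
P(A ∪ B ∪ C ∪ D) = 0.40 + 0.40 + 0.44 + 0.33 − 0.11 − 0.19 − 0.10 − 0.18 − 0.14 − 0.15 + 0.08 + 0.04 + 0.08 + 0.06 − 0.04 = 0.92

0.92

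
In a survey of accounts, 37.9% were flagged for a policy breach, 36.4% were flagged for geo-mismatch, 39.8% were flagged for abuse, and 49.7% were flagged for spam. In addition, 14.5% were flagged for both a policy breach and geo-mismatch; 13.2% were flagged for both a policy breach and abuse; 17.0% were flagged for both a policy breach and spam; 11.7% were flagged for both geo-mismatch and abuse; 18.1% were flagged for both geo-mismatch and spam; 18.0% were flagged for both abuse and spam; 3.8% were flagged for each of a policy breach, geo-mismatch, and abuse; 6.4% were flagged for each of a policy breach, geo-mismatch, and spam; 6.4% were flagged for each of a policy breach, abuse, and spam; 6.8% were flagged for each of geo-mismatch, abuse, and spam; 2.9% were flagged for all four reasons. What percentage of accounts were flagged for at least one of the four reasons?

91.8%

P(at least one) = 37.9 + 36.4 + 39.8 + 49.7 − 14.5 − 13.2 − 17.0 − 11.7 − 18.1 − 18.0 + 3.8 + 6.4 + 6.4 + 6.8 − 2.9 = 91.8%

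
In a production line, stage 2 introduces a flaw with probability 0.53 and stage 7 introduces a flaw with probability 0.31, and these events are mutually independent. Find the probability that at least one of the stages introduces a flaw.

0.6757

Since the events are independent, P(none) is the product of the individual non-occurrence probabilities.
P(none) = (1 − 0.53) × (1 − 0.31) = 0.47 × 0.69 = 0.3243
P(at least one) = 1 − 0.3243 = 0.6757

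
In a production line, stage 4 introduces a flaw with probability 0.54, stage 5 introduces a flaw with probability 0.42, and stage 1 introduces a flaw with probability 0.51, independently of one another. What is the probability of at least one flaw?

0.869268

P(none) = (1 − 0.54) × (1 − 0.42) × (1 − 0.51) = 0.46 × 0.58 × 0.49 = 0.130732
P(at least one) = 1 − 0.130732 = 0.869268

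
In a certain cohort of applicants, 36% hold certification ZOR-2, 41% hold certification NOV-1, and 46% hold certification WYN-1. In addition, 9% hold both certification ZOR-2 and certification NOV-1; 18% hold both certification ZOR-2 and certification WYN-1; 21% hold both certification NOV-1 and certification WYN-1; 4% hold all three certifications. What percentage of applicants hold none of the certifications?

21%

Using inclusion–exclusion:
P(at least one) = 36 + 41 + 46 − 9 − 18 − 21 + 4 = 79%
P(none) = 100% − 79% = 21%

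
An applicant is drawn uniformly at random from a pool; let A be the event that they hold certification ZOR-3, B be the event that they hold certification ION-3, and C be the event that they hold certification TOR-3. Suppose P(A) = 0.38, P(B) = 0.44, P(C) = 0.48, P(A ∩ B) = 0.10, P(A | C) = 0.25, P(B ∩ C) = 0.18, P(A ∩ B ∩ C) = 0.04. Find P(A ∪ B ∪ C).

P(A ∩ C) = P(C)·P(A|C) = 0.48 × 0.25 = 0.12
By inclusion-exclusion,
P(A ∪ B ∪ C) = 0.38 + 0.44 + 0.48 − 0.10 − 0.12 − 0.18 + 0.04 = 0.94

0.94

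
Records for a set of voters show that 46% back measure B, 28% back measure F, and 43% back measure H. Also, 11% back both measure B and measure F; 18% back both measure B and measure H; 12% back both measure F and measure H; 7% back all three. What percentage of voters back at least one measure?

P(union) = 46 + 28 + 43 − 11 − 18 − 12 + 7 = 83%

83%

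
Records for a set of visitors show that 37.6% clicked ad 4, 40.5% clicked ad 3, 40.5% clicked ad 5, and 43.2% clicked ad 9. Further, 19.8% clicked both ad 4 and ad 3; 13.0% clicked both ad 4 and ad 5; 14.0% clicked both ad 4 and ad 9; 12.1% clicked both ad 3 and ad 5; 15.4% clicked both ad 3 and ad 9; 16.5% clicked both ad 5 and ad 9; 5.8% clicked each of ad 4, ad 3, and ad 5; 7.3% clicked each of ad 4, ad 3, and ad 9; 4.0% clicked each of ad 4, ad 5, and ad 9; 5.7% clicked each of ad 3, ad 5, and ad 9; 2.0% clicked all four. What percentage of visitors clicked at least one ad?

91.8%

Apply inclusion-exclusion:
P(≥1) = 37.6 + 40.5 + 40.5 + 43.2 − 19.8 − 13.0 − 14.0 − 12.1 − 15.4 − 16.5 + 5.8 + 7.3 + 4.0 + 5.7 − 2.0 = 91.8%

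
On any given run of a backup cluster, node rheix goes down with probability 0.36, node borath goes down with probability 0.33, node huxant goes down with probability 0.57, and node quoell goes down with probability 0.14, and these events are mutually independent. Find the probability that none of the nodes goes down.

P(none) = (1 − 0.36) × (1 − 0.33) × (1 − 0.57) × (1 − 0.14) = 0.64 × 0.67 × 0.43 × 0.86 = 0.15857024

0.15857024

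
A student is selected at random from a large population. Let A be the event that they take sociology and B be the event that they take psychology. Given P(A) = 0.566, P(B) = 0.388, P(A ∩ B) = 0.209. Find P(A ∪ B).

0.745

By inclusion-exclusion,
P(A ∪ B) = 0.566 + 0.388 − 0.209 = 0.745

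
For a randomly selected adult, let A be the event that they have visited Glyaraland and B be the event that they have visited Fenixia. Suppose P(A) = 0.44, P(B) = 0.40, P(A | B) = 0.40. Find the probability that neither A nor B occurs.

0.32

P(A ∩ B) = P(B)·P(A|B) = 0.40 × 0.40 = 0.16
P(A ∪ B) = 0.44 + 0.40 − 0.16 = 0.68
P(none) = 1 − 0.68 = 0.32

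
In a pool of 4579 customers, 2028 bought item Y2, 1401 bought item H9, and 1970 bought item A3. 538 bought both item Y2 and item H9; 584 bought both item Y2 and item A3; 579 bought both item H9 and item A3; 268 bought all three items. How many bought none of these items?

613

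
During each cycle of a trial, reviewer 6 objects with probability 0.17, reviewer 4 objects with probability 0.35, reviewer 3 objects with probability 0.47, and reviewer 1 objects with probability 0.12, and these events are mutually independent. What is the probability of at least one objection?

0.7483772

Independence gives P(none) = ∏(1 − pᵢ).
P(none) = (1 − 0.17) × (1 − 0.35) × (1 − 0.47) × (1 − 0.12) = 0.83 × 0.65 × 0.53 × 0.88 = 0.2516228
P(at least one) = 1 − 0.2516228 = 0.7483772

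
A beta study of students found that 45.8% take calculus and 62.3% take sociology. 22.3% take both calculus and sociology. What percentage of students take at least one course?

P(union) = 45.8 + 62.3 − 22.3 = 85.8%

85.8%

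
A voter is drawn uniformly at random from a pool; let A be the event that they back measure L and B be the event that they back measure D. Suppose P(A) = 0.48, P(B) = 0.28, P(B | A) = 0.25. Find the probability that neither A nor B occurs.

0.36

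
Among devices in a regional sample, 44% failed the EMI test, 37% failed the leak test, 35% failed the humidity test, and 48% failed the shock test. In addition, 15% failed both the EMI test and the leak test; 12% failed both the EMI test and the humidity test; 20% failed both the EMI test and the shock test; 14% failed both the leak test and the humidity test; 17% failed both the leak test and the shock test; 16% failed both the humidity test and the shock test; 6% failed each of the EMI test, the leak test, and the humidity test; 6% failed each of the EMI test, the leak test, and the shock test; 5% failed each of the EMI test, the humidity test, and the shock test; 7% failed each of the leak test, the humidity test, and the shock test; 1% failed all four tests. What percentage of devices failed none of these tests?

7%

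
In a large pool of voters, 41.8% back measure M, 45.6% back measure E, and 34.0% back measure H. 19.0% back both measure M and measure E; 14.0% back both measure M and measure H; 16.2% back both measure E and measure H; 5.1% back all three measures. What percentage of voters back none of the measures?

By inclusion-exclusion,
P(≥1) = 41.8 + 45.6 + 34.0 − 19.0 − 14.0 − 16.2 + 5.1 = 77.3%
P(none) = 100% − 77.3% = 22.7%

22.7%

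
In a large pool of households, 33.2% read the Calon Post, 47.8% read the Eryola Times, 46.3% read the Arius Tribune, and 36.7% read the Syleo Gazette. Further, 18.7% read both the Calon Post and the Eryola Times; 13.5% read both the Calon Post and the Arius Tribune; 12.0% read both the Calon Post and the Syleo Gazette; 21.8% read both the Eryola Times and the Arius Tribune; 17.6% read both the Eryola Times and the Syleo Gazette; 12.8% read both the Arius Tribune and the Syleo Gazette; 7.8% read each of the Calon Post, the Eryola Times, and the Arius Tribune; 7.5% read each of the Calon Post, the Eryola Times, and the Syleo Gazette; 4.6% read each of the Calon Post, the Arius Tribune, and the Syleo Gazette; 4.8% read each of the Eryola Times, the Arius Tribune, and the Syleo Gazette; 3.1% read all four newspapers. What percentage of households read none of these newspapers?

10.8%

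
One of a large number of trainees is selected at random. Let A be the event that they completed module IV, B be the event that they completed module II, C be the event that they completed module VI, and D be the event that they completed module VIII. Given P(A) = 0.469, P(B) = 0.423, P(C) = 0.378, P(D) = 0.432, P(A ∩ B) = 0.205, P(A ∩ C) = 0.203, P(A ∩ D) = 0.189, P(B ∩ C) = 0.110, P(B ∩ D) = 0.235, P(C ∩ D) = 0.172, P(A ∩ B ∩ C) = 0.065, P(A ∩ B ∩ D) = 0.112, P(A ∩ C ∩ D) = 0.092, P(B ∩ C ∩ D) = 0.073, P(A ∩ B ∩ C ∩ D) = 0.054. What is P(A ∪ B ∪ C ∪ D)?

0.876

P(A ∪ B ∪ C ∪ D) = 0.469 + 0.423 + 0.378 + 0.432 − 0.205 − 0.203 − 0.189 − 0.110 − 0.235 − 0.172 + 0.065 + 0.112 + 0.092 + 0.073 − 0.054 = 0.876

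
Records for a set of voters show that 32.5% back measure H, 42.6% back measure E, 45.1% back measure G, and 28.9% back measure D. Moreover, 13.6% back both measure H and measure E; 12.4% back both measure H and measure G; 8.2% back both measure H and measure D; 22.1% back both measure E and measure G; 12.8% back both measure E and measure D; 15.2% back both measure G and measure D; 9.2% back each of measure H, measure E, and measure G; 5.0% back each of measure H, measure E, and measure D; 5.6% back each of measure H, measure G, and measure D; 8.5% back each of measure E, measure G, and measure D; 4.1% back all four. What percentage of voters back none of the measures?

Inclusion–exclusion gives
P(≥1) = 32.5 + 42.6 + 45.1 + 28.9 − 13.6 − 12.4 − 8.2 − 22.1 − 12.8 − 15.2 + 9.2 + 5.0 + 5.6 + 8.5 − 4.1 = 89.0%
P(none) = 100% − 89.0% = 11.0%

11.0%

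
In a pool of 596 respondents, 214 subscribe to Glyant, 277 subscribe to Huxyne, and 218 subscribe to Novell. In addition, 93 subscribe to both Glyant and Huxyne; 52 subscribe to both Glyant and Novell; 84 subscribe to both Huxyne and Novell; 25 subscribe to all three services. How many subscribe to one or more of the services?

By inclusion-exclusion,
|union| = 214 + 277 + 218 − 93 − 52 − 84 + 25 = 505

505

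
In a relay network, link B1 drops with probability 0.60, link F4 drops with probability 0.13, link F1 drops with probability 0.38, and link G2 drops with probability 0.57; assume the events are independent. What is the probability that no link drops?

P(none) = (1 − 0.60) × (1 − 0.13) × (1 − 0.38) × (1 − 0.57) = 0.40 × 0.87 × 0.62 × 0.43 = 0.0927768

0.0927768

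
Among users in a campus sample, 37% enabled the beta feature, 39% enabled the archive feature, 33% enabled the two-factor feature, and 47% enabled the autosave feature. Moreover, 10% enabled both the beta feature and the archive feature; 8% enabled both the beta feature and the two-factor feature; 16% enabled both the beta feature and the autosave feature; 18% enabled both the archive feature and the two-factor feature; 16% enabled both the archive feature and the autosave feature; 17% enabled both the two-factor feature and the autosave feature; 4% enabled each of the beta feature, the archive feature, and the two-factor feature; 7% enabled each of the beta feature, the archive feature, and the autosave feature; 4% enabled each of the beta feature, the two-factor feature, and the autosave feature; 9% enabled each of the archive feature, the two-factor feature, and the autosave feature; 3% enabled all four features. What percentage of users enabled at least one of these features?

P(≥1) = 37 + 39 + 33 + 47 − 10 − 8 − 16 − 18 − 16 − 17 + 4 + 7 + 4 + 9 − 3 = 92%

92%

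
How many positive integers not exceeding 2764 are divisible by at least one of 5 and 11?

753

By inclusion–exclusion:
552 + 251 − 50 = 753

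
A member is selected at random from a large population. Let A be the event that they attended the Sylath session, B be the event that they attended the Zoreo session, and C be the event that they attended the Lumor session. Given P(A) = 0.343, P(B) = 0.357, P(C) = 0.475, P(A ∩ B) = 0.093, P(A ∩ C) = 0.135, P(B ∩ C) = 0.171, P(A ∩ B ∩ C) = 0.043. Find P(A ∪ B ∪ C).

P(A ∪ B ∪ C) = 0.343 + 0.357 + 0.475 − 0.093 − 0.135 − 0.171 + 0.043 = 0.819

0.819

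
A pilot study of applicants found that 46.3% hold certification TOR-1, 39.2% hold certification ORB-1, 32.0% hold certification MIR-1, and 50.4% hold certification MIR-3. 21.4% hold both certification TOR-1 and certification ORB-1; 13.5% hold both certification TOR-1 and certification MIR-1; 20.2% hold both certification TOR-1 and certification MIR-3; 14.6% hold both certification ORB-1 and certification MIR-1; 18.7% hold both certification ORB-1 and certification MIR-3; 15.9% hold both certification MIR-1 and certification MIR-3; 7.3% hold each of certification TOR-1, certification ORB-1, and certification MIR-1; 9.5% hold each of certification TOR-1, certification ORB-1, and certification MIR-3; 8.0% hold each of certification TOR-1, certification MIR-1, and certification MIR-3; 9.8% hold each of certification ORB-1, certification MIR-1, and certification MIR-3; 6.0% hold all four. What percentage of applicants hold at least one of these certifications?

92.2%

By inclusion–exclusion:
P(union) = 46.3 + 39.2 + 32.0 + 50.4 − 21.4 − 13.5 − 20.2 − 14.6 − 18.7 − 15.9 + 7.3 + 9.5 + 8.0 + 9.8 − 6.0 = 92.2%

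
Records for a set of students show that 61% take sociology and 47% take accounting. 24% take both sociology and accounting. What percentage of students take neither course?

16%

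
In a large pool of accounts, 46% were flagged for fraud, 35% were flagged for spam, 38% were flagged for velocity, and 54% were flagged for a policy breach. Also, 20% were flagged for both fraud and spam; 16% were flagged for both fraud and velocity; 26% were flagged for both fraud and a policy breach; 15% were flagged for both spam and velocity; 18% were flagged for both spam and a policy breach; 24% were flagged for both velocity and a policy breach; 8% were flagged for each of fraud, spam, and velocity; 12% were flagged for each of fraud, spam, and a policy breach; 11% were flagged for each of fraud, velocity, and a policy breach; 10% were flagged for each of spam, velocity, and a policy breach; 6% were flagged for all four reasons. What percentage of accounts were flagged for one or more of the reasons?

89%

By inclusion–exclusion:
P(union) = 46 + 35 + 38 + 54 − 20 − 16 − 26 − 15 − 18 − 24 + 8 + 12 + 11 + 10 − 6 = 89%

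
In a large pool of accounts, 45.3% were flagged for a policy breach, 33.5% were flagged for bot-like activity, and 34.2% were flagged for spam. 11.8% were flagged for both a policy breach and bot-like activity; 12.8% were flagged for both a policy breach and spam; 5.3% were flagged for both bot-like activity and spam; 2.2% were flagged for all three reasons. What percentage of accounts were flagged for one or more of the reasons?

By inclusion–exclusion:
P(at least one) = 45.3 + 33.5 + 34.2 − 11.8 − 12.8 − 5.3 + 2.2 = 85.3%

85.3%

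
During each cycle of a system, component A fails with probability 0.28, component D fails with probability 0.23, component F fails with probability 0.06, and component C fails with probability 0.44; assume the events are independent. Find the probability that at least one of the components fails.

0.70816384

P(none) = (1 − 0.28) × (1 − 0.23) × (1 − 0.06) × (1 − 0.44) = 0.72 × 0.77 × 0.94 × 0.56 = 0.29183616
P(at least one) = 1 − 0.29183616 = 0.70816384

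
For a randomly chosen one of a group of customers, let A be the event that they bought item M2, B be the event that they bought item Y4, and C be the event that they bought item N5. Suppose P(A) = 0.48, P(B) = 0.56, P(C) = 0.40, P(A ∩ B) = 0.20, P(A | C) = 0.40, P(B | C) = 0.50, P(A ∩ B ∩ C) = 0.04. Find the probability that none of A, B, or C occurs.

P(A ∩ C) = P(C)·P(A|C) = 0.40 × 0.40 = 0.16
P(B ∩ C) = P(C)·P(B|C) = 0.40 × 0.50 = 0.20
Apply inclusion-exclusion:
P(A ∪ B ∪ C) = 0.48 + 0.56 + 0.40 − 0.20 − 0.16 − 0.20 + 0.04 = 0.92
P(none) = 1 − 0.92 = 0.08

0.08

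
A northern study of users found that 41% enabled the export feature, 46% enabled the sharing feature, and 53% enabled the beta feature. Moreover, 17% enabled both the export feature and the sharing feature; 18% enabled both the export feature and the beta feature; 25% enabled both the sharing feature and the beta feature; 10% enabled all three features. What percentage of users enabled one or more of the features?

90%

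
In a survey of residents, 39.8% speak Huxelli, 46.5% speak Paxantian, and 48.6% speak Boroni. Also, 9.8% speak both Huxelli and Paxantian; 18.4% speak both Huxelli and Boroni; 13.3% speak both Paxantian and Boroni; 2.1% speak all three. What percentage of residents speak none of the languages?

4.5%

P(at least one) = 39.8 + 46.5 + 48.6 − 9.8 − 18.4 − 13.3 + 2.1 = 95.5%
P(none) = 100% − 95.5% = 4.5%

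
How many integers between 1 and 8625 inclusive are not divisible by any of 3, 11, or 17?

4920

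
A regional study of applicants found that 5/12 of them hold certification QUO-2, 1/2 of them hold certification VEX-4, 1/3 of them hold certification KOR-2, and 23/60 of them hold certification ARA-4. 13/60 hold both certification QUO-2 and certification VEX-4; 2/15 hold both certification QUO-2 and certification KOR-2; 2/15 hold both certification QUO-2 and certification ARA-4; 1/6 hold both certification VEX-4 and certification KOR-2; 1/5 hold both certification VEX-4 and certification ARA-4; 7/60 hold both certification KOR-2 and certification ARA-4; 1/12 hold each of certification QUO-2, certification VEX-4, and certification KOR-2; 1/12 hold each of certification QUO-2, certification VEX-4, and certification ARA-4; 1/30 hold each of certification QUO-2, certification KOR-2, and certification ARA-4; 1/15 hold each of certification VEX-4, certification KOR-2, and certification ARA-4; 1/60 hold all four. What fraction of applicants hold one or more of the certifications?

11/12

Apply inclusion-exclusion:
P(at least one) = 5/12 + 1/2 + 1/3 + 23/60 − 13/60 − 2/15 − 2/15 − 1/6 − 1/5 − 7/60 + 1/12 + 1/12 + 1/30 + 1/15 − 1/60 = 11/12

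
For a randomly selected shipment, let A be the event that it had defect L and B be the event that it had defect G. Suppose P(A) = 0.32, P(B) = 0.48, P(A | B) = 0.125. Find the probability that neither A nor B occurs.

P(A ∩ B) = P(B)·P(A|B) = 0.48 × 0.125 = 0.06
P(A ∪ B) = 0.32 + 0.48 − 0.06 = 0.74
P(none) = 1 − 0.74 = 0.26

0.26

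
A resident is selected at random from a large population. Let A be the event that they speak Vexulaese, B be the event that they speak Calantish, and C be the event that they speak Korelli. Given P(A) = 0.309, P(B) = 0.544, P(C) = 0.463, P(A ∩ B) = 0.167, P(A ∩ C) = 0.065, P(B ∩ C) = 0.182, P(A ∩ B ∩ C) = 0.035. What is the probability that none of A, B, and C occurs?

P(A ∪ B ∪ C) = 0.309 + 0.544 + 0.463 − 0.167 − 0.065 − 0.182 + 0.035 = 0.937
P(none) = 1 − 0.937 = 0.063

0.063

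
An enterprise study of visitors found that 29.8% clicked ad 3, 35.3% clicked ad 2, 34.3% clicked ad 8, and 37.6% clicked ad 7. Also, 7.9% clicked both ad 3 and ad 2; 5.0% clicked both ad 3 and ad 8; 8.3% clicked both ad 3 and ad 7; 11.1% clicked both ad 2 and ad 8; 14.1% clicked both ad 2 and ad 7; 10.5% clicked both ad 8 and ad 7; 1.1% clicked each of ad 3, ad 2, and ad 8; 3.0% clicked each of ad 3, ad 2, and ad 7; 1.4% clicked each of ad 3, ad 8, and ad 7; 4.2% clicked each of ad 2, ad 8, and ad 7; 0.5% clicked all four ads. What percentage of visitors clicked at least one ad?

89.3%

By inclusion-exclusion,
P(≥1) = 29.8 + 35.3 + 34.3 + 37.6 − 7.9 − 5.0 − 8.3 − 11.1 − 14.1 − 10.5 + 1.1 + 3.0 + 1.4 + 4.2 − 0.5 = 89.3%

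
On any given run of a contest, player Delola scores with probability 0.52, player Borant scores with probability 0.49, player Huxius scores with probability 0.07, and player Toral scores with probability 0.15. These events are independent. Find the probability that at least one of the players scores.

0.8064856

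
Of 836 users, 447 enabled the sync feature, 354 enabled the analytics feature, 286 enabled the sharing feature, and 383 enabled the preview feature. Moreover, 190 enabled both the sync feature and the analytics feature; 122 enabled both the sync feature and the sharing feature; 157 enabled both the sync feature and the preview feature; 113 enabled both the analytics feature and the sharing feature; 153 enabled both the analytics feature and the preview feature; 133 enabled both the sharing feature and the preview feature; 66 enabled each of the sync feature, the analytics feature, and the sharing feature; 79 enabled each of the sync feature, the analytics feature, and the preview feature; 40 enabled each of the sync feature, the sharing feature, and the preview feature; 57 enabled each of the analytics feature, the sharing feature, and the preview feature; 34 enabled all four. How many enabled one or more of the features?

810

|at least one| = 447 + 354 + 286 + 383 − 190 − 122 − 157 − 113 − 153 − 133 + 66 + 79 + 40 + 57 − 34 = 810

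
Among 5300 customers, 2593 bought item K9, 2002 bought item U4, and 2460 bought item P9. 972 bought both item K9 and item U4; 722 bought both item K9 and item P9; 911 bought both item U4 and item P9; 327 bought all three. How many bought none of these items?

523

By inclusion–exclusion:
|union| = 2593 + 2002 + 2460 − 972 − 722 − 911 + 327 = 4777
None: 5300 − 4777 = 523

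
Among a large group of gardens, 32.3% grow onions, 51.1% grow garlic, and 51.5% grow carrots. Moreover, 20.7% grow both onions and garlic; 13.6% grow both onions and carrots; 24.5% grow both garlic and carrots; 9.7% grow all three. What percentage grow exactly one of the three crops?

By inclusion–exclusion (exactly-one form):
P(exactly one) = 32.3 + 51.1 + 51.5 − 2·20.7 − 2·13.6 − 2·24.5 + 3·9.7 = 46.4%

46.4%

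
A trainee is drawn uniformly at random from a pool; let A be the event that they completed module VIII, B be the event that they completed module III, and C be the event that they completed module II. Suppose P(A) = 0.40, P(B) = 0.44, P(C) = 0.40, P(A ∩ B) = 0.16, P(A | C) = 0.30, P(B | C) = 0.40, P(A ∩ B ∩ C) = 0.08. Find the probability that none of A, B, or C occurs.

0.12

P(A ∩ C) = P(C)·P(A|C) = 0.40 × 0.30 = 0.12
P(B ∩ C) = P(C)·P(B|C) = 0.40 × 0.40 = 0.16
P(A ∪ B ∪ C) = 0.40 + 0.44 + 0.40 − 0.16 − 0.12 − 0.16 + 0.08 = 0.88
P(none) = 1 − 0.88 = 0.12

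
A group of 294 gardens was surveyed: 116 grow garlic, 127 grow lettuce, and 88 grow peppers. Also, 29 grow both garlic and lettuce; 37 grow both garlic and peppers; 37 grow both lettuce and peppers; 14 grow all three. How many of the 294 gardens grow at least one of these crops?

By inclusion–exclusion:
|at least one| = 116 + 127 + 88 − 29 − 37 − 37 + 14 = 242

242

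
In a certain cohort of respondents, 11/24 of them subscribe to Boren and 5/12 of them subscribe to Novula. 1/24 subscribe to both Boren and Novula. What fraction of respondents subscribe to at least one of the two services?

P(≥1) = 11/24 + 5/12 − 1/24 = 5/6

5/6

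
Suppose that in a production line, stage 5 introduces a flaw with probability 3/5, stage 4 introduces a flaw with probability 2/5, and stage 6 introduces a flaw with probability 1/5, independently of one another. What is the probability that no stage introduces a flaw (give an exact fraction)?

Independence gives P(none) = ∏(1 − pᵢ).
P(none) = (1 − 3/5) × (1 − 2/5) × (1 − 1/5) = 2/5 × 3/5 × 4/5 = 24/125

24/125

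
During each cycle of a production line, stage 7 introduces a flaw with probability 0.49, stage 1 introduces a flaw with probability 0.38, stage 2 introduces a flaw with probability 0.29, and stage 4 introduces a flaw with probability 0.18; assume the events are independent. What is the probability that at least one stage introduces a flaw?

0.81590836

P(none) = (1 − 0.49) × (1 − 0.38) × (1 − 0.29) × (1 − 0.18) = 0.51 × 0.62 × 0.71 × 0.82 = 0.18409164
P(at least one) = 1 − 0.18409164 = 0.81590836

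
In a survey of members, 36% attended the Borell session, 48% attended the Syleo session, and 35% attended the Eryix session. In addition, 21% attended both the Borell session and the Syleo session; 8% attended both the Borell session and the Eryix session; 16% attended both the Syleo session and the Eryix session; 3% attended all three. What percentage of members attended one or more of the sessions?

Inclusion–exclusion gives
P(at least one) = 36 + 48 + 35 − 21 − 8 − 16 + 3 = 77%

77%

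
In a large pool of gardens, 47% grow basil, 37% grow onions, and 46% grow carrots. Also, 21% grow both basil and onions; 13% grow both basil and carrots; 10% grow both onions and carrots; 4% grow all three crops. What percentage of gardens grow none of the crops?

P(at least one) = 47 + 37 + 46 − 21 − 13 − 10 + 4 = 90%
P(none) = 100% − 90% = 10%

10%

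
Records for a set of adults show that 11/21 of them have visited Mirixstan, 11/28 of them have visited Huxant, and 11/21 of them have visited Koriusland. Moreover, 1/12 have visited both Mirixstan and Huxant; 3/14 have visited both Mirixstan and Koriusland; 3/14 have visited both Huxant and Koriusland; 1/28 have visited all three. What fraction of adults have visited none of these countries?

1/28

Using inclusion–exclusion:
P(≥1) = 11/21 + 11/28 + 11/21 − 1/12 − 3/14 − 3/14 + 1/28 = 27/28
P(none) = 1 − 27/28 = 1/28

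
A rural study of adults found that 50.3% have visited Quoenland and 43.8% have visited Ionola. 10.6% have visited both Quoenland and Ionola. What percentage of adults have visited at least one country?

83.5%

P(≥1) = 50.3 + 43.8 − 10.6 = 83.5%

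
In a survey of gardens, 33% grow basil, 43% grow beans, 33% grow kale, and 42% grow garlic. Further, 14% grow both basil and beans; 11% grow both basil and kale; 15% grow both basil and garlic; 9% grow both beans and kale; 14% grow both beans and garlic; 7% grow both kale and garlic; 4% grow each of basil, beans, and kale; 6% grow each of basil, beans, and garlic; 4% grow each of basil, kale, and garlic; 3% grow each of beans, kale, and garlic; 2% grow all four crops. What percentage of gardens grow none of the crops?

4%

P(at least one) = 33 + 43 + 33 + 42 − 14 − 11 − 15 − 9 − 14 − 7 + 4 + 6 + 4 + 3 − 2 = 96%
P(none) = 100% − 96% = 4%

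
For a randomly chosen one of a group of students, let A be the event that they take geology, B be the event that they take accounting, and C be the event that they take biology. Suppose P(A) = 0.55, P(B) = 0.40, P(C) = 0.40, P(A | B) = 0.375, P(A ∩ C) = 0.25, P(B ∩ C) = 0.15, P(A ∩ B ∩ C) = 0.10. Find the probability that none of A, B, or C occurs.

0.10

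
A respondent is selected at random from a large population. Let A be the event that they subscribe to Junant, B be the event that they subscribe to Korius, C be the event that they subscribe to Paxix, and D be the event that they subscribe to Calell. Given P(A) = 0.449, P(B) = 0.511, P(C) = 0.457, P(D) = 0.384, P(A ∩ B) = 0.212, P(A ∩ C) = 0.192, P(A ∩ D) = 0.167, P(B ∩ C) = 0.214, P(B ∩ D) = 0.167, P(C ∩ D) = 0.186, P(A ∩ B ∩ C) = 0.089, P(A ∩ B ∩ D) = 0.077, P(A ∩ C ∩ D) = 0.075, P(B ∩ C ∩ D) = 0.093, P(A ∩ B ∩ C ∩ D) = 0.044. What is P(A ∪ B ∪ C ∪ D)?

0.953

P(A ∪ B ∪ C ∪ D) = 0.449 + 0.511 + 0.457 + 0.384 − 0.212 − 0.192 − 0.167 − 0.214 − 0.167 − 0.186 + 0.089 + 0.077 + 0.075 + 0.093 − 0.044 = 0.953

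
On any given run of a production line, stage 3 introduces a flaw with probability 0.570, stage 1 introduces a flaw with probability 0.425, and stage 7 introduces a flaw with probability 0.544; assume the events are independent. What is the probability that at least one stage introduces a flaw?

0.887254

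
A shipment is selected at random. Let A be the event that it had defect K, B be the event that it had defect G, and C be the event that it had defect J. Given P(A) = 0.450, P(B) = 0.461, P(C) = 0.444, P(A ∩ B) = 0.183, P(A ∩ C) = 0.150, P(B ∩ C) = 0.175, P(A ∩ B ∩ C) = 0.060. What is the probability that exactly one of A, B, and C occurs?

0.519

P(exactly one) = 0.450 + 0.461 + 0.444 − 2·0.183 − 2·0.150 − 2·0.175 + 3·0.060 = 0.519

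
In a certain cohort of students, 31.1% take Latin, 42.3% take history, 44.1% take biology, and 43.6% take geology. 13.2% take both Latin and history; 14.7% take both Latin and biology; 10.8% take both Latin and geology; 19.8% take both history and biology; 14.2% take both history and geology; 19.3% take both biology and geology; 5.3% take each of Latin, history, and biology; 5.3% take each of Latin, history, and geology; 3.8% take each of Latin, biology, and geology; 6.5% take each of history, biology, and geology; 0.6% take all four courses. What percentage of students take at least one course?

Using inclusion–exclusion:
P(union) = 31.1 + 42.3 + 44.1 + 43.6 − 13.2 − 14.7 − 10.8 − 19.8 − 14.2 − 19.3 + 5.3 + 5.3 + 3.8 + 6.5 − 0.6 = 89.4%

89.4%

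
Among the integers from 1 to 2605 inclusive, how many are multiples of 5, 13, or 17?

795

floor(2605/5) + floor(2605/13) + floor(2605/17) − floor(2605/65) − floor(2605/85) − floor(2605/221) + floor(2605/1105) = 521 + 200 + 153 − 40 − 30 − 11 + 2 = 795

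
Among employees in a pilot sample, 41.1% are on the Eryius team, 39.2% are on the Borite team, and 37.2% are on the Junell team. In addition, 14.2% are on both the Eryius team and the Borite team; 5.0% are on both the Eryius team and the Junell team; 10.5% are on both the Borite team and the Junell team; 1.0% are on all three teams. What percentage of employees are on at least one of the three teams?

By inclusion–exclusion:
P(≥1) = 41.1 + 39.2 + 37.2 − 14.2 − 5.0 − 10.5 + 1.0 = 88.8%

88.8%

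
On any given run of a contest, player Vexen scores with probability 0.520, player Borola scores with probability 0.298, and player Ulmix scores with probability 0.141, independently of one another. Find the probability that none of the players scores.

0.28944864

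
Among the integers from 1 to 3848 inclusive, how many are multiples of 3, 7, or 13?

1818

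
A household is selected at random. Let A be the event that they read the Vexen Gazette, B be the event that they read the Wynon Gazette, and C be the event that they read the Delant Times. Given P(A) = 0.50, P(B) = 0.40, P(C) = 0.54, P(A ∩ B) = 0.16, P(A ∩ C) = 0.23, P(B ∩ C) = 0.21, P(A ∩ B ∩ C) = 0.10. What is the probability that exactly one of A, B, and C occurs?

0.54

By inclusion–exclusion (exactly-one form):
P(exactly one) = 0.50 + 0.40 + 0.54 − 2·0.16 − 2·0.23 − 2·0.21 + 3·0.10 = 0.54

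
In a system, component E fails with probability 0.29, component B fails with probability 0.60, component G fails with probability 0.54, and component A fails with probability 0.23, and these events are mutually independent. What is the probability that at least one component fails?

0.8994072

Since the events are independent, P(none) is the product of the individual non-occurrence probabilities.
P(none) = (1 − 0.29) × (1 − 0.60) × (1 − 0.54) × (1 − 0.23) = 0.71 × 0.40 × 0.46 × 0.77 = 0.1005928
P(at least one) = 1 − 0.1005928 = 0.8994072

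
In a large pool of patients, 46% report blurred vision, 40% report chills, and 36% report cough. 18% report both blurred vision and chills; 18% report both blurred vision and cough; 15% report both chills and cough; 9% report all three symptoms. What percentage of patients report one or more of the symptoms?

By inclusion–exclusion:
P(≥1) = 46 + 40 + 36 − 18 − 18 − 15 + 9 = 80%

80%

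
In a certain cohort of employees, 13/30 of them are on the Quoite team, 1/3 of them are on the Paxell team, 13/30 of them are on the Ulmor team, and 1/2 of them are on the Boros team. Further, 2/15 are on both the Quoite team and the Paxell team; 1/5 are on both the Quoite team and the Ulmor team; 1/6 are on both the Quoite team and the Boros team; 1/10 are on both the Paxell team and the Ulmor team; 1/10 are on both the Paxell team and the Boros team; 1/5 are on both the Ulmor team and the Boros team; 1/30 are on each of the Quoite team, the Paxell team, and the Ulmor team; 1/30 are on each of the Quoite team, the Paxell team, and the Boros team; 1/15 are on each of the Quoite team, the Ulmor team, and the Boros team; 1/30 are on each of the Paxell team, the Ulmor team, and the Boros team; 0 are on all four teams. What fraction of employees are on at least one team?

29/30

By inclusion-exclusion,
P(union) = 13/30 + 1/3 + 13/30 + 1/2 − 2/15 − 1/5 − 1/6 − 1/10 − 1/10 − 1/5 + 1/30 + 1/30 + 1/15 + 1/30 − 0 = 29/30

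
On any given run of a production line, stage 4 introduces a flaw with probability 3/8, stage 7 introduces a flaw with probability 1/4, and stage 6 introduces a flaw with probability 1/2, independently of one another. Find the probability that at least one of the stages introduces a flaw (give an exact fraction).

Independence gives P(none) = ∏(1 − pᵢ).
P(none) = (1 − 3/8) × (1 − 1/4) × (1 − 1/2) = 5/8 × 3/4 × 1/2 = 15/64
P(at least one) = 1 − 15/64 = 49/64

49/64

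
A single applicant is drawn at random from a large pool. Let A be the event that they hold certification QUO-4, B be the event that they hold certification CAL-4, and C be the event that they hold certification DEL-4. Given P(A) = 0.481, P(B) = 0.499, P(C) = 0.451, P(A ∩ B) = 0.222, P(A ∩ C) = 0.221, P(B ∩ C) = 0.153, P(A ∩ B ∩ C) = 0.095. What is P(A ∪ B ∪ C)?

Apply inclusion-exclusion:
P(A ∪ B ∪ C) = 0.481 + 0.499 + 0.451 − 0.222 − 0.221 − 0.153 + 0.095 = 0.930

0.930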